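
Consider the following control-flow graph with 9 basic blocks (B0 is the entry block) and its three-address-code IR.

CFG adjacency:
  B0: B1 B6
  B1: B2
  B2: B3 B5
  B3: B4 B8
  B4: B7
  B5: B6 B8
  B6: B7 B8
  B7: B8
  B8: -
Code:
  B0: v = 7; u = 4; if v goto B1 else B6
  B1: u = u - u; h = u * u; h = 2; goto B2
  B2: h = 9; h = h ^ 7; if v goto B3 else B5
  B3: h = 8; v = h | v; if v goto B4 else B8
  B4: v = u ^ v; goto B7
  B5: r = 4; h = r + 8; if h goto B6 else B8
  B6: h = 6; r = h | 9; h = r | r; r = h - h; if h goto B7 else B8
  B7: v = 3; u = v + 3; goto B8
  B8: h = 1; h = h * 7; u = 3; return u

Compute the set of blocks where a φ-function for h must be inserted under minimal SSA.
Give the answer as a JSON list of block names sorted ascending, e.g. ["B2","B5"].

Answer: ["B6", "B7", "B8"]

Working:
idom tree: B1←B0 B2←B1 B3←B2 B4←B3 B5←B2 B6←B0 B7←B0 B8←B0
Dom∩ at merges:
  B6: preds {B0,B5}: {B0} ∩ {B0,B1,B2,B5} = {B0}; idom=B0
  B7: preds {B4,B6}: {B0,B1,B2,B3,B4} ∩ {B0,B6} = {B0}; idom=B0
  B8: preds {B3,B5,B6,B7}: {B0,B1,B2,B3} ∩ {B0,B1,B2,B5} ∩ {B0,B6} ∩ {B0,B7} = {B0}; idom=B0

DF walk-up:
  B6←B0: walk · to B0
  B6←B5: walk B5→B2→B1 to B0
  B7←B4: walk B4→B3→B2→B1 to B0
  B7←B6: walk B6 to B0
  B8←B3: walk B3→B2→B1 to B0
  B8←B5: walk B5→B2→B1 to B0
  B8←B6: walk B6 to B0
  B8←B7: walk B7 to B0
  B0 → ∅
  B1 → {B6,B7,B8}
  B2 → {B6,B7,B8}
  B3 → {B7,B8}
  B4 → {B7}
  B5 → {B6,B8}
  B6 → {B7,B8}
  B7 → {B8}
  B8 → ∅

φ for h: defs {B1,B2,B3,B5,B6,B8}
  DF⁺ = {B6,B7,B8}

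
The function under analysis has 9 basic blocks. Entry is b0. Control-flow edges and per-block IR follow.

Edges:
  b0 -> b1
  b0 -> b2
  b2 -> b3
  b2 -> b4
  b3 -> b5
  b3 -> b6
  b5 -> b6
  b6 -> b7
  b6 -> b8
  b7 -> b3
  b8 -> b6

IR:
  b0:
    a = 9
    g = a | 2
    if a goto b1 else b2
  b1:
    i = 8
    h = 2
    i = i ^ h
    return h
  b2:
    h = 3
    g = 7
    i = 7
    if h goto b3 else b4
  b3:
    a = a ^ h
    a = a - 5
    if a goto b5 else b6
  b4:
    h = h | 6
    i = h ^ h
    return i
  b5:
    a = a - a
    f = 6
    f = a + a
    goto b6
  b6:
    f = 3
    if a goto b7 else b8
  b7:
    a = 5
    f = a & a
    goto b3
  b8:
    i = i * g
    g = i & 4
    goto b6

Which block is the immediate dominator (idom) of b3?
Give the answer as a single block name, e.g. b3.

idom tree: b1←b0 b2←b0 b3←b2 b4←b2 b5←b3 b6←b3 b7←b6 b8←b6
Join-block Dom:
  b3: preds {b2,b7}: {b0,b2} ∩ {b0,b2,b3,b6,b7} = {b0,b2}; idom=b2
  b6: preds {b3,b5,b8}: {b0,b2,b3} ∩ {b0,b2,b3,b5} ∩ {b0,b2,b3,b6,b8} = {b0,b2,b3}; idom=b3

idom(b3) = b2

Answer: b2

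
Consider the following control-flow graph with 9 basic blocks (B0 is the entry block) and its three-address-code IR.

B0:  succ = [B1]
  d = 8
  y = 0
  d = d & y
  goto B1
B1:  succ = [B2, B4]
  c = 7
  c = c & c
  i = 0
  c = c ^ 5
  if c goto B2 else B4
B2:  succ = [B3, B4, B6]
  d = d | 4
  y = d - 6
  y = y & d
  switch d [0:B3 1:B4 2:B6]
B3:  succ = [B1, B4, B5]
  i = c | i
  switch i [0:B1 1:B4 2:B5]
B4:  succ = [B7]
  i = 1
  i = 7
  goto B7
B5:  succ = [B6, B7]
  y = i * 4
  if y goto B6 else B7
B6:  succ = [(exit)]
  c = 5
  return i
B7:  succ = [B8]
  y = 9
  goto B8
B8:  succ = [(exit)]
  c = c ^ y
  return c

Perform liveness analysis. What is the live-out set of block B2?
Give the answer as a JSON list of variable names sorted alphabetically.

Per-block:
  B0: def={d,y} ue=∅
  B1: def={c,i} ue=∅
  B2: def={d,y} ue={d}
  B3: def={i} ue={c,i}
  B4: def={i} ue=∅
  B5: def={y} ue={i}
  B6: def={c} ue={i}
  B7: def={y} ue=∅
  B8: def={c} ue={c,y}

Backward fixpoint:
  B0: in=∅ out={d}
  B1: in={d} out={c,d,i}
  B2: in={c,d,i} out={c,d,i}
  B3: in={c,d,i} out={c,d,i}
  B4: in={c} out={c}
  B5: in={c,i} out={c,i}
  B6: in={i} out=∅
  B7: in={c} out={c,y}
  B8: in={c,y} out=∅

live-out(B2) = ["c", "d", "i"]

Answer: ["c", "d", "i"]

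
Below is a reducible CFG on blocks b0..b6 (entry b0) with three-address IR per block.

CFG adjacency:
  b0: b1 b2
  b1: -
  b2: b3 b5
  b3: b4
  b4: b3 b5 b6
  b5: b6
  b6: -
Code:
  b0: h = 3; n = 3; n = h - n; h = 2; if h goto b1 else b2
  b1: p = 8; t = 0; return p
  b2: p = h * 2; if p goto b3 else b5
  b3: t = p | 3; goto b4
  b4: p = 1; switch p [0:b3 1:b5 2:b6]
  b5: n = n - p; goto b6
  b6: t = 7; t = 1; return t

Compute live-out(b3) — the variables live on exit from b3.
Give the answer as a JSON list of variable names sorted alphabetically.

Answer: ["n"]

Analysis:
def/use:
  b0: {h,n} / ∅
  b1: {p,t} / ∅
  b2: {p} / {h}
  b3: {t} / {p}
  b4: {p} / ∅
  b5: {n} / {n,p}
  b6: {t} / ∅

Backward fixpoint:
  live b0: ∅→{h,n}
  live b1: ∅→∅
  live b2: {h,n}→{n,p}
  live b3: {n,p}→{n}
  live b4: {n}→{n,p}
  live b5: {n,p}→∅
  live b6: ∅→∅

live-out(b3) = ["n"]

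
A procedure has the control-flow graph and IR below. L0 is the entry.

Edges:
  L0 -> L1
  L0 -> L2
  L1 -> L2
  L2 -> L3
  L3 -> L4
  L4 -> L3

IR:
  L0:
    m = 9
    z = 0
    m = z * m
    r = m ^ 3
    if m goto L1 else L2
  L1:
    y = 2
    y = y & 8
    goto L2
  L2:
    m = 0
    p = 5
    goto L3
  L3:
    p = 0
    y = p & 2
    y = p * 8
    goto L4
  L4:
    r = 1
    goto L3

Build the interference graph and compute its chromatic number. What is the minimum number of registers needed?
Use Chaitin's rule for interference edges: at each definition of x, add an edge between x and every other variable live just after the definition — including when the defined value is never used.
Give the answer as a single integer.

Answer: 2

Analysis:
def/use:
  L0: {m,r,z} / ∅
  L1: {y} / ∅
  L2: {m,p} / ∅
  L3: {p,y} / ∅
  L4: {r} / ∅

Backward fixpoint:
  L0 li=∅ lo=∅
  L1 li=∅ lo=∅
  L2 li=∅ lo=∅
  L3 li=∅ lo=∅
  L4 li=∅ lo=∅

Conflict graph:
  m↔{r,z}
  p↔{y}
  r↔{m}
  y↔{p}
  z↔{m}

Colouring:
  lower bound: {m,r} mutually conflict ⇒ χ ≥ 2
  2-colouring: c0={m,p}  c1={r,y,z}
  χ = 2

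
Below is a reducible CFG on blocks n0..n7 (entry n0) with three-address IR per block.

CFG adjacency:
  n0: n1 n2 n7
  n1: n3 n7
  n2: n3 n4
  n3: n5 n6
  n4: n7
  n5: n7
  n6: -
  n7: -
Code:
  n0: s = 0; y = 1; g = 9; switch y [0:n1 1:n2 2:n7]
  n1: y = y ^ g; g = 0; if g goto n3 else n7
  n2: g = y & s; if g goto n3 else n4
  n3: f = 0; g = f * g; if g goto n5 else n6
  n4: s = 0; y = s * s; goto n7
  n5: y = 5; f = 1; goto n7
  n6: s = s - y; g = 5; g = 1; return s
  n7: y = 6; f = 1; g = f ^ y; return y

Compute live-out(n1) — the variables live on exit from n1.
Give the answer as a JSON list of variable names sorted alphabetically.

Block summaries:
  n0 def {g,s,y} use ∅
  n1 def {g,y} use {g,y}
  n2 def {g} use {s,y}
  n3 def {f,g} use {g}
  n4 def {s,y} use ∅
  n5 def {f,y} use ∅
  n6 def {g,s} use {s,y}
  n7 def {f,g,y} use ∅

Backward fixpoint:
  live n0: ∅→{g,s,y}
  live n1: {g,s,y}→{g,s,y}
  live n2: {s,y}→{g,s,y}
  live n3: {g,s,y}→{s,y}
  live n4: ∅→∅
  live n5: ∅→∅
  live n6: {s,y}→∅
  live n7: ∅→∅

live-out(n1) = ["g", "s", "y"]

Answer: ["g", "s", "y"]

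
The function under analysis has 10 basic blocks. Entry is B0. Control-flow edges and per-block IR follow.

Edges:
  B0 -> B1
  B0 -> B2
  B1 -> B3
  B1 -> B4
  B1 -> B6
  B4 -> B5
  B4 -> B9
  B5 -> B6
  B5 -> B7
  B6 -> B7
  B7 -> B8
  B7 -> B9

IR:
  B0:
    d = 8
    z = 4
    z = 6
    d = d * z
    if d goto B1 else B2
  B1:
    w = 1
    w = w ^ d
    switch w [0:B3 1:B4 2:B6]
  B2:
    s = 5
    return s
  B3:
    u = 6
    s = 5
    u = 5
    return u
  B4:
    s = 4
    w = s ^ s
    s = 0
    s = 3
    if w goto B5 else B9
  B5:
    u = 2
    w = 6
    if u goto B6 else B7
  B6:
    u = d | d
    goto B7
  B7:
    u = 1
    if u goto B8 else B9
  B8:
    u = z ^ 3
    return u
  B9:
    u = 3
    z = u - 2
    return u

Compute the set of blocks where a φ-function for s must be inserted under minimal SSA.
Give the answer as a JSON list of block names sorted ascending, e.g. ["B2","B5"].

Answer: ["B6", "B7", "B9"]

Analysis:
idom tree: B1←B0 B2←B0 B3←B1 B4←B1 B5←B4 B6←B1 B7←B1 B8←B7 B9←B1
Dom at joins:
  B6: preds {B1,B5}: {B0,B1} ∩ {B0,B1,B4,B5} = {B0,B1}; idom=B1
  B7: preds {B5,B6}: {B0,B1,B4,B5} ∩ {B0,B1,B6} = {B0,B1}; idom=B1
  B9: preds {B4,B7}: {B0,B1,B4} ∩ {B0,B1,B7} = {B0,B1}; idom=B1

DF derivation:
  join B6 pred B1: · stop@B1
  join B6 pred B5: B5→B4 stop@B1
  join B7 pred B5: B5→B4 stop@B1
  join B7 pred B6: B6 stop@B1
  join B9 pred B4: B4 stop@B1
  join B9 pred B7: B7 stop@B1
  DF(B0)=∅
  DF(B1)=∅
  DF(B2)=∅
  DF(B3)=∅
  DF(B4)={B6,B7,B9}
  DF(B5)={B6,B7}
  DF(B6)={B7}
  DF(B7)={B9}
  DF(B8)=∅
  DF(B9)=∅

φ for s: defs {B2,B3,B4}
  DF⁺ = {B6,B7,B9}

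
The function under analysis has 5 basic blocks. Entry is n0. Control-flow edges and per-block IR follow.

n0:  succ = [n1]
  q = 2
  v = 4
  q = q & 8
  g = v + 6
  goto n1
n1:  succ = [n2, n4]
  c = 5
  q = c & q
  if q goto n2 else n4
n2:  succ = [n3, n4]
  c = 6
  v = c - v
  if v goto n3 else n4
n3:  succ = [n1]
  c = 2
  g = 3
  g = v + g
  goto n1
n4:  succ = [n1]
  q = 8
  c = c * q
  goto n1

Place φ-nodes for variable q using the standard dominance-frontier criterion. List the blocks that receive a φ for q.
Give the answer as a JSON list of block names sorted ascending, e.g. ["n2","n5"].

idom tree: n1←n0 n2←n1 n3←n2 n4←n1
Join-block Dom:
  n1: preds {n0,n3,n4}: {n0} ∩ {n0,n1,n2,n3} ∩ {n0,n1,n4} = {n0}; idom=n0
  n4: preds {n1,n2}: {n0,n1} ∩ {n0,n1,n2} = {n0,n1}; idom=n1

Frontier:
  join n1 pred n0: · stop@n0
  join n1 pred n3: n3→n2→n1 stop@n0
  join n1 pred n4: n4→n1 stop@n0
  join n4 pred n1: · stop@n1
  join n4 pred n2: n2 stop@n1
  n0: DF=∅
  n1: DF={n1}
  n2: DF={n1,n4}
  n3: DF={n1}
  n4: DF={n1}

φ for q: defs {n0,n1,n4}
  DF⁺ = {n1}

Answer: ["n1"]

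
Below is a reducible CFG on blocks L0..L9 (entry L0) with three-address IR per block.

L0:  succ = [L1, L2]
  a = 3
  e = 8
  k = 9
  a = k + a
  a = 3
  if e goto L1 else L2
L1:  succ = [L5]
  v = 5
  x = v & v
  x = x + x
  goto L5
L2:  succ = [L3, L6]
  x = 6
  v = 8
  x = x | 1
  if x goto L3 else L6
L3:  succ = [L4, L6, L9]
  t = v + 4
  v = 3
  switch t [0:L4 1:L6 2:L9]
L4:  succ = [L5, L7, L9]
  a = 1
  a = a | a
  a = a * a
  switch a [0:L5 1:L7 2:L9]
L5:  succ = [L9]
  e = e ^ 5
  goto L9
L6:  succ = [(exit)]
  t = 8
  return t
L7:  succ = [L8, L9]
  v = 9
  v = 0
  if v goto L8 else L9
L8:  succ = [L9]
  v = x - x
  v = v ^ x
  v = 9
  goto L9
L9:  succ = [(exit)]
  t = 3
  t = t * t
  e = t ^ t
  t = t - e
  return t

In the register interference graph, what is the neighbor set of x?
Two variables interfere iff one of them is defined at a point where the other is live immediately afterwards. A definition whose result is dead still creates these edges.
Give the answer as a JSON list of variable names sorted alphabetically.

Answer: ["a", "e", "t", "v"]

Derivation:
Per-block:
  L0: def={a,e,k} ue=∅
  L1: def={v,x} ue=∅
  L2: def={v,x} ue=∅
  L3: def={t,v} ue={v}
  L4: def={a} ue=∅
  L5: def={e} ue={e}
  L6: def={t} ue=∅
  L7: def={v} ue=∅
  L8: def={v} ue={x}
  L9: def={e,t} ue=∅

Liveness:
  L0: in=∅ out={e}
  L1: in={e} out={e}
  L2: in={e} out={e,v,x}
  L3: in={e,v,x} out={e,x}
  L4: in={e,x} out={e,x}
  L5: in={e} out=∅
  L6: in=∅ out=∅
  L7: in={x} out={x}
  L8: in={x} out=∅
  L9: in=∅ out=∅

Interfere edges:
  a — {e,k,x}
  e — {a,k,t,v,x}
  k — {a,e}
  t — {e,v,x}
  v — {e,t,x}
  x — {a,e,t,v}

N(x) = ["a", "e", "t", "v"]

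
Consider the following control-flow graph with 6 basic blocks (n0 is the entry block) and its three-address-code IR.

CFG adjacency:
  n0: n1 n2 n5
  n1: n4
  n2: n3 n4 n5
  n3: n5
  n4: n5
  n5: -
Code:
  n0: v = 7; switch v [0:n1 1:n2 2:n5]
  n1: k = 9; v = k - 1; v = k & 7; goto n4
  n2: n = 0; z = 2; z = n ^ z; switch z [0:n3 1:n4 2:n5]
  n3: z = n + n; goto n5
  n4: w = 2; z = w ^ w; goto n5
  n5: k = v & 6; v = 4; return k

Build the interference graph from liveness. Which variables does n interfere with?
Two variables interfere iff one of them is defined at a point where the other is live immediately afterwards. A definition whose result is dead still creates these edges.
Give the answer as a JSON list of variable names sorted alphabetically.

def/use:
  n0 def {v} use ∅
  n1 def {k,v} use ∅
  n2 def {n,z} use ∅
  n3 def {z} use {n}
  n4 def {w,z} use ∅
  n5 def {k,v} use {v}

Backward fixpoint:
  n0 li=∅ lo={v}
  n1 li=∅ lo={v}
  n2 li={v} lo={n,v}
  n3 li={n,v} lo={v}
  n4 li={v} lo={v}
  n5 li={v} lo=∅

Conflict graph:
  k — {v}
  n — {v,z}
  v — {k,n,w,z}
  w — {v}
  z — {n,v}

N(n) = ["v", "z"]

Answer: ["v", "z"]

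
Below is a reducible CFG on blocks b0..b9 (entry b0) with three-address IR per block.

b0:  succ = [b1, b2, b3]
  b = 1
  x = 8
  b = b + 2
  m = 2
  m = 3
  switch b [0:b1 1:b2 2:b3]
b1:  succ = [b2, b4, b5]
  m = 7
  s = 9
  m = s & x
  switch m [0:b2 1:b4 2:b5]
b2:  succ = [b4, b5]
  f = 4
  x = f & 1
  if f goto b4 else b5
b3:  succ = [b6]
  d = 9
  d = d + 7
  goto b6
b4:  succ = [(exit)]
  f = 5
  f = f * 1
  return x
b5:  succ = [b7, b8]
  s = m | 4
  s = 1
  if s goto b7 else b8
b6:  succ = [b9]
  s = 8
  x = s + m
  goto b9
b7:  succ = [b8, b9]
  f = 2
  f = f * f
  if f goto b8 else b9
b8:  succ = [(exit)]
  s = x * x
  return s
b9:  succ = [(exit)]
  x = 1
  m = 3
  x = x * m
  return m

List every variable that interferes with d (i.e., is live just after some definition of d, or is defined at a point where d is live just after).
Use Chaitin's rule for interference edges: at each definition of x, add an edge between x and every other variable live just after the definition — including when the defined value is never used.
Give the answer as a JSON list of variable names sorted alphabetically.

Answer: ["m"]

Working:
Per-block:
  b0: {b,m,x} / ∅
  b1: {m,s} / {x}
  b2: {f,x} / ∅
  b3: {d} / ∅
  b4: {f} / {x}
  b5: {s} / {m}
  b6: {s,x} / {m}
  b7: {f} / ∅
  b8: {s} / {x}
  b9: {m,x} / ∅

Backward fixpoint:
  live b0: ∅→{m,x}
  live b1: {x}→{m,x}
  live b2: {m}→{m,x}
  live b3: {m}→{m}
  live b4: {x}→∅
  live b5: {m,x}→{x}
  live b6: {m}→∅
  live b7: {x}→{x}
  live b8: {x}→∅
  live b9: ∅→∅

Interfere edges:
  b — {m,x}
  d — {m}
  f — {m,x}
  m — {b,d,f,s,x}
  s — {m,x}
  x — {b,f,m,s}

N(d) = ["m"]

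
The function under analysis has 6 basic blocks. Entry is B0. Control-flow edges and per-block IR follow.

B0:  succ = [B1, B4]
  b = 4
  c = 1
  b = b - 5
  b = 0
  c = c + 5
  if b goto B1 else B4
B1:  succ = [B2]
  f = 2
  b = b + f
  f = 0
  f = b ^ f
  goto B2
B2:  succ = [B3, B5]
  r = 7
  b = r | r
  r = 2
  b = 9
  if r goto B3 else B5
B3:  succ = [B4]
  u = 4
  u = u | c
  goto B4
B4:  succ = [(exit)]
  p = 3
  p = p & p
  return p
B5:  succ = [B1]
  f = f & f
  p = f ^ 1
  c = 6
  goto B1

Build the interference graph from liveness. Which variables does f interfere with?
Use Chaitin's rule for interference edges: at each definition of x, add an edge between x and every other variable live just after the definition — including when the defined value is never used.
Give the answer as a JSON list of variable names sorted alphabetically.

Answer: ["b", "c", "r"]

Analysis:
def/use:
  B0 def {b,c} use ∅
  B1 def {b,f} use {b}
  B2 def {b,r} use ∅
  B3 def {u} use {c}
  B4 def {p} use ∅
  B5 def {c,f,p} use {f}

Liveness:
  B0 li=∅ lo={b,c}
  B1 li={b,c} lo={c,f}
  B2 li={c,f} lo={b,c,f}
  B3 li={c} lo=∅
  B4 li=∅ lo=∅
  B5 li={b,f} lo={b,c}

Interfere edges:
  b↔{c,f,p,r}
  c↔{b,f,r,u}
  f↔{b,c,r}
  p↔{b}
  r↔{b,c,f}
  u↔{c}

N(f) = ["b", "c", "r"]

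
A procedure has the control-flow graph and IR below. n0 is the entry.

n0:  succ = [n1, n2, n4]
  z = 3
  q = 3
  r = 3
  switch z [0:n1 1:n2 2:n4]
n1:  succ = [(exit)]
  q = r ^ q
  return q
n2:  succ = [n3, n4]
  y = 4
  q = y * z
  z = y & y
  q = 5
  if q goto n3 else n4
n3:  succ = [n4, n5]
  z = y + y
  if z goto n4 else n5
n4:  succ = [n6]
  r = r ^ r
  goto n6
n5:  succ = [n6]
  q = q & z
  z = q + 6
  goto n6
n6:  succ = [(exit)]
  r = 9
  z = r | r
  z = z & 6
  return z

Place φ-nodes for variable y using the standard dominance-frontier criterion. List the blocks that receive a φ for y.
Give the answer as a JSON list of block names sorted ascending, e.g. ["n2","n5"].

Answer: ["n4", "n6"]

Analysis:
idom tree: n1←n0 n2←n0 n3←n2 n4←n0 n5←n3 n6←n0
Join-block Dom:
  n4: preds {n0,n2,n3}: {n0} ∩ {n0,n2} ∩ {n0,n2,n3} = {n0}; idom=n0
  n6: preds {n4,n5}: {n0,n4} ∩ {n0,n2,n3,n5} = {n0}; idom=n0

DF derivation:
  n4←n0: walk · to n0
  n4←n2: walk n2 to n0
  n4←n3: walk n3→n2 to n0
  n6←n4: walk n4 to n0
  n6←n5: walk n5→n3→n2 to n0
  n0: DF=∅
  n1: DF=∅
  n2: DF={n4,n6}
  n3: DF={n4,n6}
  n4: DF={n6}
  n5: DF={n6}
  n6: DF=∅

φ for y: defs {n2}
  DF⁺ = {n4,n6}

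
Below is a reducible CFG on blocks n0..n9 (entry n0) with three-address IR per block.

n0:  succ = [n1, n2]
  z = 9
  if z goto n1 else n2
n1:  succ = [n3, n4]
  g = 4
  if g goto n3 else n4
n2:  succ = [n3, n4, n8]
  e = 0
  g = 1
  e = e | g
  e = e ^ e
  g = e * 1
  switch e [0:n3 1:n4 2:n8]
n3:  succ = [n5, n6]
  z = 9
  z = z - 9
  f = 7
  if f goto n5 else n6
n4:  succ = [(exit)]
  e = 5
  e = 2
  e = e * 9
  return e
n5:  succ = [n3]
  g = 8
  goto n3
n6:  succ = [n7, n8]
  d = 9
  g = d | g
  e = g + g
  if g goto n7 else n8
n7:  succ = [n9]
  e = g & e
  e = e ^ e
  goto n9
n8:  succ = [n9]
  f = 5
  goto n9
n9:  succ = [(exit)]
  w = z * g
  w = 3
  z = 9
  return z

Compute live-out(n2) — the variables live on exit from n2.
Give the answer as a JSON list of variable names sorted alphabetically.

def/use:
  n0 def {z} use ∅
  n1 def {g} use ∅
  n2 def {e,g} use ∅
  n3 def {f,z} use ∅
  n4 def {e} use ∅
  n5 def {g} use ∅
  n6 def {d,e,g} use {g}
  n7 def {e} use {e,g}
  n8 def {f} use ∅
  n9 def {w,z} use {g,z}

Liveness:
  n0 li=∅ lo={z}
  n1 li=∅ lo={g}
  n2 li={z} lo={g,z}
  n3 li={g} lo={g,z}
  n4 li=∅ lo=∅
  n5 li=∅ lo={g}
  n6 li={g,z} lo={e,g,z}
  n7 li={e,g,z} lo={g,z}
  n8 li={g,z} lo={g,z}
  n9 li={g,z} lo=∅

live-out(n2) = ["g", "z"]

Answer: ["g", "z"]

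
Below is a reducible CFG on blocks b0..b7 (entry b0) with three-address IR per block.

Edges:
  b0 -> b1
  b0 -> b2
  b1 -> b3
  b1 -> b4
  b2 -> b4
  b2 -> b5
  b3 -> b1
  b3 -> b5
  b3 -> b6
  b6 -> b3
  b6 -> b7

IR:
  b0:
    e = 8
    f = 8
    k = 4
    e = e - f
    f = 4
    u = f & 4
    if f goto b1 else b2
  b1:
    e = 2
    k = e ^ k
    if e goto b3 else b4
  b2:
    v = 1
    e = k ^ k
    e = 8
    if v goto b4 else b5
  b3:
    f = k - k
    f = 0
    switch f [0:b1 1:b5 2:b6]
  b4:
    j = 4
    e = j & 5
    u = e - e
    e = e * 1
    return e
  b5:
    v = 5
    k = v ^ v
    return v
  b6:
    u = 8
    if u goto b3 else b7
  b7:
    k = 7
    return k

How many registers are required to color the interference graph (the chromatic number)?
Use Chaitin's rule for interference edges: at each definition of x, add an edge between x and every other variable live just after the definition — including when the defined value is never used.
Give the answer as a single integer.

Answer: 4

Analysis:
Block summaries:
  b0 def {e,f,k,u} use ∅
  b1 def {e,k} use {k}
  b2 def {e,v} use {k}
  b3 def {f} use {k}
  b4 def {e,j,u} use ∅
  b5 def {k,v} use ∅
  b6 def {u} use ∅
  b7 def {k} use ∅

Liveness:
  b0 li=∅ lo={k}
  b1 li={k} lo={k}
  b2 li={k} lo=∅
  b3 li={k} lo={k}
  b4 li=∅ lo=∅
  b5 li=∅ lo=∅
  b6 li={k} lo={k}
  b7 li=∅ lo=∅

Interference:
  e — {f,k,u,v}
  f — {e,k,u}
  j — ∅
  k — {e,f,u,v}
  u — {e,f,k}
  v — {e,k}

Colouring:
  clique {e,f,k,u} ⇒ need ≥ 4
  assign e→R0 f→R2 j→R0 k→R1 u→R3 v→R2 — no edge inside a register ⇒ χ ≤ 4
  χ = 4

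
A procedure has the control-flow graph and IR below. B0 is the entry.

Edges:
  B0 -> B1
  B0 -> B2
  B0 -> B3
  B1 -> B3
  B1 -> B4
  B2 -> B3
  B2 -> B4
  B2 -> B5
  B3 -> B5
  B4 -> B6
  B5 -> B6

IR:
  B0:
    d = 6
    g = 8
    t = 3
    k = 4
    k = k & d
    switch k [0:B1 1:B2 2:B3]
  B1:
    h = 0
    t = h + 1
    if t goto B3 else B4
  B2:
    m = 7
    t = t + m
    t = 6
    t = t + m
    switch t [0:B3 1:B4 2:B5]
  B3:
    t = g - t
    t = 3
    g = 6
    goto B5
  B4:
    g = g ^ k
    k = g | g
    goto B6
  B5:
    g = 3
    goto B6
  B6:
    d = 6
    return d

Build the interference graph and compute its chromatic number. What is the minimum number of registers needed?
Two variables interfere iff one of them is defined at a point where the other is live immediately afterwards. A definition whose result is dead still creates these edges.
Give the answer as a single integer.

Answer: 4

Analysis:
Per-block:
  B0 def {d,g,k,t} use ∅
  B1 def {h,t} use ∅
  B2 def {m,t} use {t}
  B3 def {g,t} use {g,t}
  B4 def {g,k} use {g,k}
  B5 def {g} use ∅
  B6 def {d} use ∅

Live sets:
  B0 li=∅ lo={g,k,t}
  B1 li={g,k} lo={g,k,t}
  B2 li={g,k,t} lo={g,k,t}
  B3 li={g,t} lo=∅
  B4 li={g,k} lo=∅
  B5 li=∅ lo=∅
  B6 li=∅ lo=∅

Conflict graph:
  d: {g,k,t}
  g: {d,h,k,m,t}
  h: {g,k}
  k: {d,g,h,m,t}
  m: {g,k,t}
  t: {d,g,k,m}

Colouring:
  lower bound: {d,g,k,t} mutually conflict ⇒ χ ≥ 4
  4-colouring: c0={g}  c1={k}  c2={h,t}  c3={d,m}
  χ = 4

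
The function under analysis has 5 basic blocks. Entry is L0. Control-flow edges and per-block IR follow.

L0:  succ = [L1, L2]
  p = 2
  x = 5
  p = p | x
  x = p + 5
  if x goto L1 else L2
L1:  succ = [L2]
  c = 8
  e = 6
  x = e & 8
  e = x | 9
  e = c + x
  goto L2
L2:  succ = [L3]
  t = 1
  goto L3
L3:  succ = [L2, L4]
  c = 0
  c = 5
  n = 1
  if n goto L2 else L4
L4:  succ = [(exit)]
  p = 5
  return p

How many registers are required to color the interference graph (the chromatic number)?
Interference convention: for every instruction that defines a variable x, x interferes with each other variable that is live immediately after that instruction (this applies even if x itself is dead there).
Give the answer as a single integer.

Answer: 3

Analysis:
Per-block:
  L0: {p,x} / ∅
  L1: {c,e,x} / ∅
  L2: {t} / ∅
  L3: {c,n} / ∅
  L4: {p} / ∅

Live sets:
  live L0: ∅→∅
  live L1: ∅→∅
  live L2: ∅→∅
  live L3: ∅→∅
  live L4: ∅→∅

Interference:
  c↔{e,x}
  e↔{c,x}
  n↔∅
  p↔{x}
  t↔∅
  x↔{c,e,p}

Colouring:
  {c,e,x} pairwise interfere (3-clique) ⇒ χ ≥ 3
  3-colouring: c0={n,t,x}  c1={c,p}  c2={e}
  χ = 3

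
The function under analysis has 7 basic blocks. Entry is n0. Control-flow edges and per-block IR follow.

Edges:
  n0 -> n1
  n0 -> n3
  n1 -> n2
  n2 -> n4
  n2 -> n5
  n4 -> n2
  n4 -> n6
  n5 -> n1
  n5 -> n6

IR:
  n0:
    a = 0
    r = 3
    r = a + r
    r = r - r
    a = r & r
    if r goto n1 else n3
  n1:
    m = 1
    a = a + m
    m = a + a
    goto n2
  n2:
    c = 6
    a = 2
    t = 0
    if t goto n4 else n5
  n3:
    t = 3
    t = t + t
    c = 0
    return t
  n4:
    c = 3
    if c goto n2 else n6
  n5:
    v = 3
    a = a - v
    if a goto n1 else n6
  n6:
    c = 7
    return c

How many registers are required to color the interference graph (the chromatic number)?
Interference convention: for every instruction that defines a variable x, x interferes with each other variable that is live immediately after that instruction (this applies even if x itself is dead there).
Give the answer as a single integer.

Answer: 2

Working:
def/use:
  n0: def={a,r} ue=∅
  n1: def={a,m} ue={a}
  n2: def={a,c,t} ue=∅
  n3: def={c,t} ue=∅
  n4: def={c} ue=∅
  n5: def={a,v} ue={a}
  n6: def={c} ue=∅

Backward fixpoint:
  n0: in=∅ out={a}
  n1: in={a} out=∅
  n2: in=∅ out={a}
  n3: in=∅ out=∅
  n4: in=∅ out=∅
  n5: in={a} out={a}
  n6: in=∅ out=∅

Conflict graph:
  a — {m,r,t,v}
  c — {t}
  m — {a}
  r — {a}
  t — {a,c}
  v — {a}

Registers:
  clique {a,m} ⇒ need ≥ 2
  2-colouring: c0={a,c}  c1={m,r,t,v}
  χ = 2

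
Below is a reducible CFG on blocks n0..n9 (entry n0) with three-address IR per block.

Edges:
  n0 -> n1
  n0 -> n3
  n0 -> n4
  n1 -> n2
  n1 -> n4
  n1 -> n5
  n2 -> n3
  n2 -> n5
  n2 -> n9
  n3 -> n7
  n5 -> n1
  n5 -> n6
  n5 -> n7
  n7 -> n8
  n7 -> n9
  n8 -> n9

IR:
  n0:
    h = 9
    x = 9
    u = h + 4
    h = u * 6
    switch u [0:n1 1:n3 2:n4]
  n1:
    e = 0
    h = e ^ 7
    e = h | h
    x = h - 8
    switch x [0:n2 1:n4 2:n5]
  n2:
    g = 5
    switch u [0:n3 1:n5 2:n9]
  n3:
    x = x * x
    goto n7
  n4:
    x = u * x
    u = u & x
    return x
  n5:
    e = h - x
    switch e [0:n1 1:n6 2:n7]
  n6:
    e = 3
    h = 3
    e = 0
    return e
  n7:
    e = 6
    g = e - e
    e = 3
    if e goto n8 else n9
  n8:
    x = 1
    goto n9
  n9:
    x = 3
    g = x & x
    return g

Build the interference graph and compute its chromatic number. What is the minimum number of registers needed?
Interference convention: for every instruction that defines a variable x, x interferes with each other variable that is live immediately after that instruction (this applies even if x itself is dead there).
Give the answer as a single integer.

def/use:
  n0 def {h,u,x} use ∅
  n1 def {e,h,x} use ∅
  n2 def {g} use {u}
  n3 def {x} use {x}
  n4 def {u,x} use {u,x}
  n5 def {e} use {h,x}
  n6 def {e,h} use ∅
  n7 def {e,g} use ∅
  n8 def {x} use ∅
  n9 def {g,x} use ∅

Live sets:
  live n0: ∅→{u,x}
  live n1: {u}→{h,u,x}
  live n2: {h,u,x}→{h,u,x}
  live n3: {x}→∅
  live n4: {u,x}→∅
  live n5: {h,u,x}→{u}
  live n6: ∅→∅
  live n7: ∅→∅
  live n8: ∅→∅
  live n9: ∅→∅

Interference:
  e — {h,u}
  g — {h,u,x}
  h — {e,g,u,x}
  u — {e,g,h,x}
  x — {g,h,u}

Chromatic number:
  {g,h,u,x} pairwise interfere (4-clique) ⇒ χ ≥ 4
  4-colouring: c0={h}  c1={u}  c2={e,g}  c3={x}
  χ = 4

Answer: 4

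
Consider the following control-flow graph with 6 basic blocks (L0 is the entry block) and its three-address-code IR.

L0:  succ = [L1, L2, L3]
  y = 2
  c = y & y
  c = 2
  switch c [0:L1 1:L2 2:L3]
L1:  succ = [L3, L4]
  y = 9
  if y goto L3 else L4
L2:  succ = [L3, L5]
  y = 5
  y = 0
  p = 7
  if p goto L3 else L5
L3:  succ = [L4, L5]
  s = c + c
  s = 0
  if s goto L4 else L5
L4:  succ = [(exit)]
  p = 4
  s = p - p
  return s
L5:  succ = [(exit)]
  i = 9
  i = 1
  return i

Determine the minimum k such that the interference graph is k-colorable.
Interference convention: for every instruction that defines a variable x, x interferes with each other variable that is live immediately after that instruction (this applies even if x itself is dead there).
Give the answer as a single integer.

def/use:
  L0 def {c,y} use ∅
  L1 def {y} use ∅
  L2 def {p,y} use ∅
  L3 def {s} use {c}
  L4 def {p,s} use ∅
  L5 def {i} use ∅

Live sets:
  live L0: ∅→{c}
  live L1: {c}→{c}
  live L2: {c}→{c}
  live L3: {c}→∅
  live L4: ∅→∅
  live L5: ∅→∅

Interfere edges:
  c — {p,y}
  i — ∅
  p — {c}
  s — ∅
  y — {c}

Colouring:
  lower bound: {c,p} mutually conflict ⇒ χ ≥ 2
  assign c→r0 i→r0 p→r1 s→r0 y→r1 — no edge inside a register ⇒ χ ≤ 2
  χ = 2

Answer: 2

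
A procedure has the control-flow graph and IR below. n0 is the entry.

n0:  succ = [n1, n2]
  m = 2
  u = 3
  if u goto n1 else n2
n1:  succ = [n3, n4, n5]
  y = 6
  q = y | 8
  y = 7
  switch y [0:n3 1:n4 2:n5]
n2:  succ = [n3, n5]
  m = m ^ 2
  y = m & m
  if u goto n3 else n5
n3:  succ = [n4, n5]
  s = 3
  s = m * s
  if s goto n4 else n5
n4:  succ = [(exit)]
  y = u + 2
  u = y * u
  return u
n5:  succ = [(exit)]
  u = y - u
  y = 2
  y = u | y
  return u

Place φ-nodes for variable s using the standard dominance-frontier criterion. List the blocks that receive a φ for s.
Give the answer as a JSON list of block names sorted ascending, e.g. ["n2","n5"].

idom tree: n1←n0 n2←n0 n3←n0 n4←n0 n5←n0
Dom at joins:
  n3: preds {n1,n2}: {n0,n1} ∩ {n0,n2} = {n0}; idom=n0
  n4: preds {n1,n3}: {n0,n1} ∩ {n0,n3} = {n0}; idom=n0
  n5: preds {n1,n2,n3}: {n0,n1} ∩ {n0,n2} ∩ {n0,n3} = {n0}; idom=n0

Frontier:
  n3←n1: walk n1 to n0
  n3←n2: walk n2 to n0
  n4←n1: walk n1 to n0
  n4←n3: walk n3 to n0
  n5←n1: walk n1 to n0
  n5←n2: walk n2 to n0
  n5←n3: walk n3 to n0
  DF(n0)=∅
  DF(n1)={n3,n4,n5}
  DF(n2)={n3,n5}
  DF(n3)={n4,n5}
  DF(n4)=∅
  DF(n5)=∅

φ for s: defs {n3}
  DF⁺ = {n4,n5}

Answer: ["n4", "n5"]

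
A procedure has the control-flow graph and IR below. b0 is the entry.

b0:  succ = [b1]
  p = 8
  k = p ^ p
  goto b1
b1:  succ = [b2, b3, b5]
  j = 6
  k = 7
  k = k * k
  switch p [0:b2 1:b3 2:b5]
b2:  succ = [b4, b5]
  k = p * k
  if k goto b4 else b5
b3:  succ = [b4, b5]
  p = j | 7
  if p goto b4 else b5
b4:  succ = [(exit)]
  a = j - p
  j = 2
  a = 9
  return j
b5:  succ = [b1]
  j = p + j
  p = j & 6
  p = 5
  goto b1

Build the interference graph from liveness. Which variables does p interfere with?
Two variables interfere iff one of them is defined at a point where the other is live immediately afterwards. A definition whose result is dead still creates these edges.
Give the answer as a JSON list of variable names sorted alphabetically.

Block summaries:
  b0: def={k,p} ue=∅
  b1: def={j,k} ue={p}
  b2: def={k} ue={k,p}
  b3: def={p} ue={j}
  b4: def={a,j} ue={j,p}
  b5: def={j,p} ue={j,p}

Backward fixpoint:
  live b0: ∅→{p}
  live b1: {p}→{j,k,p}
  live b2: {j,k,p}→{j,p}
  live b3: {j}→{j,p}
  live b4: {j,p}→∅
  live b5: {j,p}→{p}

Conflict graph:
  a — {j}
  j — {a,k,p}
  k — {j,p}
  p — {j,k}

N(p) = ["j", "k"]

Answer: ["j", "k"]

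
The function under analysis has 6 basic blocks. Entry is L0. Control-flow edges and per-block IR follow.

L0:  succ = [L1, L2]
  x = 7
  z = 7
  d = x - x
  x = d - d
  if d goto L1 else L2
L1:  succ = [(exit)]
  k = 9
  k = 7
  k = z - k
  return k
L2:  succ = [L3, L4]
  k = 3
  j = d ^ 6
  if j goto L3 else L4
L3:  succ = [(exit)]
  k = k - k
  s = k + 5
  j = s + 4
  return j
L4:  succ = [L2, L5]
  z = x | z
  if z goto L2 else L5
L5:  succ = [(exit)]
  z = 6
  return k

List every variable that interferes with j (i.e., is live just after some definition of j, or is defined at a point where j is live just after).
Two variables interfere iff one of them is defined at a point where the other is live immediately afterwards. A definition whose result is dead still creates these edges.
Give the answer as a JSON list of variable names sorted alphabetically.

Answer: ["d", "k", "x", "z"]

Analysis:
Per-block:
  L0: {d,x,z} / ∅
  L1: {k} / {z}
  L2: {j,k} / {d}
  L3: {j,k,s} / {k}
  L4: {z} / {x,z}
  L5: {z} / {k}

Live sets:
  live L0: ∅→{d,x,z}
  live L1: {z}→∅
  live L2: {d,x,z}→{d,k,x,z}
  live L3: {k}→∅
  live L4: {d,k,x,z}→{d,k,x,z}
  live L5: {k}→∅

Interfere edges:
  d↔{j,k,x,z}
  j↔{d,k,x,z}
  k↔{d,j,x,z}
  s↔∅
  x↔{d,j,k,z}
  z↔{d,j,k,x}

N(j) = ["d", "k", "x", "z"]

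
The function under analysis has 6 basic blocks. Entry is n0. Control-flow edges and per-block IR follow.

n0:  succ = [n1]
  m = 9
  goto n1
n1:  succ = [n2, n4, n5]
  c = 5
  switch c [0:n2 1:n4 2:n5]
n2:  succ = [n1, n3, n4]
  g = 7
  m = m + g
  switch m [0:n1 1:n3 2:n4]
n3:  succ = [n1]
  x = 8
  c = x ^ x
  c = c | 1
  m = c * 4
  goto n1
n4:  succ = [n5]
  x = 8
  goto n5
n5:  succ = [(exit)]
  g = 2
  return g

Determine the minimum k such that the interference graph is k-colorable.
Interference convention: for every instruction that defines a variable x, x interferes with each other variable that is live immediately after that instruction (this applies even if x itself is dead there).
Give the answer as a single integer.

Block summaries:
  n0: def={m} ue=∅
  n1: def={c} ue=∅
  n2: def={g,m} ue={m}
  n3: def={c,m,x} ue=∅
  n4: def={x} ue=∅
  n5: def={g} ue=∅

Liveness:
  n0 li=∅ lo={m}
  n1 li={m} lo={m}
  n2 li={m} lo={m}
  n3 li=∅ lo={m}
  n4 li=∅ lo=∅
  n5 li=∅ lo=∅

Conflict graph:
  c — {m}
  g — {m}
  m — {c,g}
  x — ∅

Colouring:
  {c,m} pairwise interfere (2-clique) ⇒ χ ≥ 2
  assign c→R1 g→R1 m→R0 x→R0 — no edge inside a register ⇒ χ ≤ 2
  χ = 2

Answer: 2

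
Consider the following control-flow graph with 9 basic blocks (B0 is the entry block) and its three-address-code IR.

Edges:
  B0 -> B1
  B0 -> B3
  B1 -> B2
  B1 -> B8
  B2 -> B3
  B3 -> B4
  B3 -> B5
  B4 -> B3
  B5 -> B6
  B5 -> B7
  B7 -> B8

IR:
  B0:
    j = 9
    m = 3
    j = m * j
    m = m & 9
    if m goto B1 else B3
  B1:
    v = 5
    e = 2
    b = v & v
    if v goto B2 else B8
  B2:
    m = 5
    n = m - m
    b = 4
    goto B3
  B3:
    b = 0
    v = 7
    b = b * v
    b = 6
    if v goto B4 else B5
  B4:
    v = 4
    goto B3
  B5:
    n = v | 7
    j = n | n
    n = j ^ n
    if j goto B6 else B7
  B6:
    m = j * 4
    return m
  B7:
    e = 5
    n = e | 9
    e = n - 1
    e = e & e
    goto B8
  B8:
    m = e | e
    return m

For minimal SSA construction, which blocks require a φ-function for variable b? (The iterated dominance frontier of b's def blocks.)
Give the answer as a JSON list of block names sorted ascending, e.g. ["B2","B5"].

Answer: ["B3", "B8"]

Analysis:
idom tree: B1←B0 B2←B1 B3←B0 B4←B3 B5←B3 B6←B5 B7←B5 B8←B0
Join-block Dom:
  B3: preds {B0,B2,B4}: {B0} ∩ {B0,B1,B2} ∩ {B0,B3,B4} = {B0}; idom=B0
  B8: preds {B1,B7}: {B0,B1} ∩ {B0,B3,B5,B7} = {B0}; idom=B0

DF derivation:
  join B3 pred B0: · stop@B0
  join B3 pred B2: B2→B1 stop@B0
  join B3 pred B4: B4→B3 stop@B0
  join B8 pred B1: B1 stop@B0
  join B8 pred B7: B7→B5→B3 stop@B0
  DF(B0)=∅
  DF(B1)={B3,B8}
  DF(B2)={B3}
  DF(B3)={B3,B8}
  DF(B4)={B3}
  DF(B5)={B8}
  DF(B6)=∅
  DF(B7)={B8}
  DF(B8)=∅

φ for b: defs {B1,B2,B3}
  DF⁺ = {B3,B8}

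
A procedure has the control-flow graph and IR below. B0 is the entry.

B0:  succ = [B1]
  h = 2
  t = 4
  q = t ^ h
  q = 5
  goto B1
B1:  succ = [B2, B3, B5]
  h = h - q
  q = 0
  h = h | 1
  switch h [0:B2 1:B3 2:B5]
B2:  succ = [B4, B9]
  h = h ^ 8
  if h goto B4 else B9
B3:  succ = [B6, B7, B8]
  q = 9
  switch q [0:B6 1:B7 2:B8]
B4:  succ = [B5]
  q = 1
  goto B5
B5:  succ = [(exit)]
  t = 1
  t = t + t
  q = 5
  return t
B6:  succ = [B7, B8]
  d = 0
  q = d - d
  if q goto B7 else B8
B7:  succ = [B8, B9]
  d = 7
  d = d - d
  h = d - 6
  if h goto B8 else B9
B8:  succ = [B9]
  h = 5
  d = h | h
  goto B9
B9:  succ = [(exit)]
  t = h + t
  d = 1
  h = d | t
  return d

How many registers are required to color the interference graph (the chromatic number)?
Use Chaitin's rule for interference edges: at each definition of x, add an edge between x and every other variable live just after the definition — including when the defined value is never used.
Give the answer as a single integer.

Answer: 3

Working:
Per-block:
  B0: def={h,q,t} ue=∅
  B1: def={h,q} ue={h,q}
  B2: def={h} ue={h}
  B3: def={q} ue=∅
  B4: def={q} ue=∅
  B5: def={q,t} ue=∅
  B6: def={d,q} ue=∅
  B7: def={d,h} ue=∅
  B8: def={d,h} ue=∅
  B9: def={d,h,t} ue={h,t}

Backward fixpoint:
  live B0: ∅→{h,q,t}
  live B1: {h,q,t}→{h,t}
  live B2: {h,t}→{h,t}
  live B3: {t}→{t}
  live B4: ∅→∅
  live B5: ∅→∅
  live B6: {t}→{t}
  live B7: {t}→{h,t}
  live B8: {t}→{h,t}
  live B9: {h,t}→∅

Interference:
  d↔{h,t}
  h↔{d,q,t}
  q↔{h,t}
  t↔{d,h,q}

Colouring:
  clique {d,h,t} ⇒ need ≥ 3
  3-colouring: R0={h}  R1={t}  R2={d,q}
  χ = 3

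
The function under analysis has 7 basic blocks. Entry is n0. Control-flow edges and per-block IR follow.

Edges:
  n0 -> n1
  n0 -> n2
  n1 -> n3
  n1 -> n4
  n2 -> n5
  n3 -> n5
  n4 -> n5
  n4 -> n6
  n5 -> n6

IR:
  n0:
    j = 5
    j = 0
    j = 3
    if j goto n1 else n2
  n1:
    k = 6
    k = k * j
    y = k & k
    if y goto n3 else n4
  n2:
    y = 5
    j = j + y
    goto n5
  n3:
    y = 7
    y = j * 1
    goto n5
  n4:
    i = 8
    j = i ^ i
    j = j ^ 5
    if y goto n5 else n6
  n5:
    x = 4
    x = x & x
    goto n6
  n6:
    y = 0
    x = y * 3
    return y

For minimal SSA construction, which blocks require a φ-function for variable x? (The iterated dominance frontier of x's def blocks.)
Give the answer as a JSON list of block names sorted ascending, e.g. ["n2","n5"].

Answer: ["n6"]

Derivation:
idom tree: n1←n0 n2←n0 n3←n1 n4←n1 n5←n0 n6←n0
Dom∩ at merges:
  n5: preds {n2,n3,n4}: {n0,n2} ∩ {n0,n1,n3} ∩ {n0,n1,n4} = {n0}; idom=n0
  n6: preds {n4,n5}: {n0,n1,n4} ∩ {n0,n5} = {n0}; idom=n0

Frontier:
  n5←n2: walk n2 to n0
  n5←n3: walk n3→n1 to n0
  n5←n4: walk n4→n1 to n0
  n6←n4: walk n4→n1 to n0
  n6←n5: walk n5 to n0
  n0: DF=∅
  n1: DF={n5,n6}
  n2: DF={n5}
  n3: DF={n5}
  n4: DF={n5,n6}
  n5: DF={n6}
  n6: DF=∅

φ for x: defs {n5,n6}
  DF⁺ = {n6}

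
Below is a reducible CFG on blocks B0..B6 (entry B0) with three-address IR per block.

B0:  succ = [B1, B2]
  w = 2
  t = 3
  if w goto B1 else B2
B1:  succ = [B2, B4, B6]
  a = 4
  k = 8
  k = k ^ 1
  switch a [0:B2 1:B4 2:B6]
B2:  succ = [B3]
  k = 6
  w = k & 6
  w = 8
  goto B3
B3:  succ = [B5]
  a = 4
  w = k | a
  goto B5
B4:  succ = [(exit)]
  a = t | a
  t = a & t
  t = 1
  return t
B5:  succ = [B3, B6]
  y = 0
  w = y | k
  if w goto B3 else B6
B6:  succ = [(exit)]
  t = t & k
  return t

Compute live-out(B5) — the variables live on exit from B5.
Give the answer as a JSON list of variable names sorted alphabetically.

Answer: ["k", "t"]

Working:
Block summaries:
  B0 def {t,w} use ∅
  B1 def {a,k} use ∅
  B2 def {k,w} use ∅
  B3 def {a,w} use {k}
  B4 def {a,t} use {a,t}
  B5 def {w,y} use {k}
  B6 def {t} use {k,t}

Live sets:
  B0 li=∅ lo={t}
  B1 li={t} lo={a,k,t}
  B2 li={t} lo={k,t}
  B3 li={k,t} lo={k,t}
  B4 li={a,t} lo=∅
  B5 li={k,t} lo={k,t}
  B6 li={k,t} lo=∅

live-out(B5) = ["k", "t"]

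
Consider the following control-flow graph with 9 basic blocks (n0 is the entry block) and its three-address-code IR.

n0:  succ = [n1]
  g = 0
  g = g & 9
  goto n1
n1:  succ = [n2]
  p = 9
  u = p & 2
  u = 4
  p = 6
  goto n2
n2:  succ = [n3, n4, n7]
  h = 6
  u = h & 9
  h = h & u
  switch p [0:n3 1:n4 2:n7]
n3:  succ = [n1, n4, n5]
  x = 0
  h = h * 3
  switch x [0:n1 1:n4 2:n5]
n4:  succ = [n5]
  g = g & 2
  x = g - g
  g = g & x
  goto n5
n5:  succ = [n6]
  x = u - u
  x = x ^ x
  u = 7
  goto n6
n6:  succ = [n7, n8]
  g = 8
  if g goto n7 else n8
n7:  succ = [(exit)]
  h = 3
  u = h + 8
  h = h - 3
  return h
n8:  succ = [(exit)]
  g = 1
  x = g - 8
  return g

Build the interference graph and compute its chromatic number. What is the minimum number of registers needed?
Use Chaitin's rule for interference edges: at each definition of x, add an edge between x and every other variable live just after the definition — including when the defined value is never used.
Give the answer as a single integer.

Block summaries:
  n0: def={g} ue=∅
  n1: def={p,u} ue=∅
  n2: def={h,u} ue={p}
  n3: def={h,x} ue={h}
  n4: def={g,x} ue={g}
  n5: def={u,x} ue={u}
  n6: def={g} ue=∅
  n7: def={h,u} ue=∅
  n8: def={g,x} ue=∅

Backward fixpoint:
  live n0: ∅→{g}
  live n1: {g}→{g,p}
  live n2: {g,p}→{g,h,u}
  live n3: {g,h,u}→{g,u}
  live n4: {g,u}→{u}
  live n5: {u}→∅
  live n6: ∅→∅
  live n7: ∅→∅
  live n8: ∅→∅

Interfere edges:
  g↔{h,p,u,x}
  h↔{g,p,u,x}
  p↔{g,h,u}
  u↔{g,h,p,x}
  x↔{g,h,u}

Colouring:
  {g,h,p,u} pairwise interfere (4-clique) ⇒ χ ≥ 4
  assign g→r0 h→r1 p→r3 u→r2 x→r3 — no edge inside a register ⇒ χ ≤ 4
  χ = 4

Answer: 4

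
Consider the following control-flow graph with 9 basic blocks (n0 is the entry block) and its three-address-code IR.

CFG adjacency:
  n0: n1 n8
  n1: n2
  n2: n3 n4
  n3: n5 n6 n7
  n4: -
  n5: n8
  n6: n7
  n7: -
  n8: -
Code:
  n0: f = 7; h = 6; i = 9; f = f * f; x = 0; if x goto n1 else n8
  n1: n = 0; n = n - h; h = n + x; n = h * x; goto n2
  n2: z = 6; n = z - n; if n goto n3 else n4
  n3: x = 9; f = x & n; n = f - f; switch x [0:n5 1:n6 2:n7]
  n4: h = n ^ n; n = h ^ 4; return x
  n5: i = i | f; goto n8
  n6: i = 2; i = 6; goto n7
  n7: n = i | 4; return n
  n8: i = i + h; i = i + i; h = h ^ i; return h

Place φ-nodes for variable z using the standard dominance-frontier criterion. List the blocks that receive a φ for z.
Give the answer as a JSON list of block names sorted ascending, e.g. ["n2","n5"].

Answer: ["n8"]

Analysis:
idom tree: n1←n0 n2←n1 n3←n2 n4←n2 n5←n3 n6←n3 n7←n3 n8←n0
Dom at joins:
  n7: preds {n3,n6}: {n0,n1,n2,n3} ∩ {n0,n1,n2,n3,n6} = {n0,n1,n2,n3}; idom=n3
  n8: preds {n0,n5}: {n0} ∩ {n0,n1,n2,n3,n5} = {n0}; idom=n0

DF walk-up:
  join n7 pred n3: · stop@n3
  join n7 pred n6: n6 stop@n3
  join n8 pred n0: · stop@n0
  join n8 pred n5: n5→n3→n2→n1 stop@n0
  n0: DF=∅
  n1: DF={n8}
  n2: DF={n8}
  n3: DF={n8}
  n4: DF=∅
  n5: DF={n8}
  n6: DF={n7}
  n7: DF=∅
  n8: DF=∅

φ for z: defs {n2}
  DF⁺ = {n8}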